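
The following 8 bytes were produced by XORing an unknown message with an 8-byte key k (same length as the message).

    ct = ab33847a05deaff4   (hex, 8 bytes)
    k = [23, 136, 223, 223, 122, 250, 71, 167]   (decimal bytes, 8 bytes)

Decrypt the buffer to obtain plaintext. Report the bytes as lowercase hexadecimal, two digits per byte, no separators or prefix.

bcbb5ba57f24e853

ab ⊕ 17 = bc
33 ⊕ 88 = bb
84 ⊕ df = 5b
7a ⊕ df = a5
05 ⊕ 7a = 7f
de ⊕ fa = 24
af ⊕ 47 = e8
f4 ⊕ a7 = 53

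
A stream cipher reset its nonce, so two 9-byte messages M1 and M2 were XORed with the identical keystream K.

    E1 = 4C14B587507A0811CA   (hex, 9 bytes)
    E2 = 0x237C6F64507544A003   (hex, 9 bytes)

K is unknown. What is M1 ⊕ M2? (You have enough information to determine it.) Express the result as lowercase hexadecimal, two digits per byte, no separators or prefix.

6f68dae3000f4cb1c9

E1 ⊕ E2 = (M1 ⊕ K) ⊕ (M2 ⊕ K) = M1 ⊕ M2 — the shared key cancels under XOR.
4c ^ 23 = 6f
14 ^ 7c = 68
b5 ^ 6f = da
87 ^ 64 = e3
50 ^ 50 = 00
7a ^ 75 = 0f
08 ^ 44 = 4c
11 ^ a0 = b1
ca ^ 03 = c9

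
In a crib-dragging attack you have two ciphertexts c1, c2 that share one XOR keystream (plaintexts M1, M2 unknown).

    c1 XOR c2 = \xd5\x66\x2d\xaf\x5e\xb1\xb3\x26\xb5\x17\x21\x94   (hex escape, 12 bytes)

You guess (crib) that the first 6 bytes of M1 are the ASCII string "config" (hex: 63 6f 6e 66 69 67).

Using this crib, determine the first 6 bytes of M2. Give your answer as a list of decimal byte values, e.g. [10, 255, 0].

[182, 9, 67, 201, 55, 214]

Since c1 ⊕ c2 = M1 ⊕ M2, XORing with the guessed M1 bytes yields the corresponding M2 bytes: M2 = (c1 ⊕ c2) ⊕ M1.
byte 0: d5 XOR 63 = b6
byte 1: 66 XOR 6f = 09
byte 2: 2d XOR 6e = 43
byte 3: af XOR 66 = c9
byte 4: 5e XOR 69 = 37
byte 5: b1 XOR 67 = d6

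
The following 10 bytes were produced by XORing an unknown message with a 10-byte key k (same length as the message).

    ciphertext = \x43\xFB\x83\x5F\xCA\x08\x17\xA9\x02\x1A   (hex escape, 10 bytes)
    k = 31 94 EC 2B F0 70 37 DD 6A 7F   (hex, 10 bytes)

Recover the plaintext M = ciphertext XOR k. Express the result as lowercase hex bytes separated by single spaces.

01000011 xor 00110001 = 01110010
11111011 xor 10010100 = 01101111
10000011 xor 11101100 = 01101111
01011111 xor 00101011 = 01110100
11001010 xor 11110000 = 00111010
00001000 xor 01110000 = 01111000
00010111 xor 00110111 = 00100000
10101001 xor 11011101 = 01110100
00000010 xor 01101010 = 01101000
00011010 xor 01111111 = 01100101

72 6f 6f 74 3a 78 20 74 68 65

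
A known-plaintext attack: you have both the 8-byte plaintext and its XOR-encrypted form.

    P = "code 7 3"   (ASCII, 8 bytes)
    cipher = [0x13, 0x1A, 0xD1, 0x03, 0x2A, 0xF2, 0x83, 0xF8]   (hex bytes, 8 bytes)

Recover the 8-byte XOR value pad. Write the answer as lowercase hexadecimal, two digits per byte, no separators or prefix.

7075b5660ac5a3cb

Since cipher = P ⊕ pad, XORing both sides with P gives pad = P ⊕ cipher.
63 xor 13 = 70
6f xor 1a = 75
64 xor d1 = b5
65 xor 03 = 66
20 xor 2a = 0a
37 xor f2 = c5
20 xor 83 = a3
33 xor f8 = cb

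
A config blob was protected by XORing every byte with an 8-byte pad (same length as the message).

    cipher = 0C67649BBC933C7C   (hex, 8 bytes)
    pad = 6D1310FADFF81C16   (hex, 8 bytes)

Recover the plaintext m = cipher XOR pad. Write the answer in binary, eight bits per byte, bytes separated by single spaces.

00001100 XOR 01101101 = 01100001
01100111 XOR 00010011 = 01110100
01100100 XOR 00010000 = 01110100
10011011 XOR 11111010 = 01100001
10111100 XOR 11011111 = 01100011
10010011 XOR 11111000 = 01101011
00111100 XOR 00011100 = 00100000
01111100 XOR 00010110 = 01101010

01100001 01110100 01110100 01100001 01100011 01101011 00100000 01101010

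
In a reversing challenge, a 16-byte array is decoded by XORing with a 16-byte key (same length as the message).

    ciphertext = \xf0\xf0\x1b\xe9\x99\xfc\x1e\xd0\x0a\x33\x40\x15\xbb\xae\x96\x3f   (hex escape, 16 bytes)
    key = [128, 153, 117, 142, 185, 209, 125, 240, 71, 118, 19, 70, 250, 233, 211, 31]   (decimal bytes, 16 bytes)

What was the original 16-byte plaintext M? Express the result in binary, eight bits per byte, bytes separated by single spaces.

01110000 01101001 01101110 01100111 00100000 00101101 01100011 00100000 01001101 01000101 01010011 01010011 01000001 01000111 01000101 00100000

f0 XOR 80 = 70
f0 XOR 99 = 69
1b XOR 75 = 6e
e9 XOR 8e = 67
99 XOR b9 = 20
fc XOR d1 = 2d
1e XOR 7d = 63
d0 XOR f0 = 20
0a XOR 47 = 4d
33 XOR 76 = 45
40 XOR 13 = 53
15 XOR 46 = 53
bb XOR fa = 41
ae XOR e9 = 47
96 XOR d3 = 45
3f XOR 1f = 20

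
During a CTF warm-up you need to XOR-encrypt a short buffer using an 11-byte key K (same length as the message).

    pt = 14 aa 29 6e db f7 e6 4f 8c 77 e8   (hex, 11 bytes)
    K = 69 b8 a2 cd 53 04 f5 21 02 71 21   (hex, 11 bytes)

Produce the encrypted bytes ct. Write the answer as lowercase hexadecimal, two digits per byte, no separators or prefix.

 20 XOR 105 = 125
170 XOR 184 =  18
 41 XOR 162 = 139
110 XOR 205 = 163
219 XOR  83 = 136
247 XOR   4 = 243
230 XOR 245 =  19
 79 XOR  33 = 110
140 XOR   2 = 142
119 XOR 113 =   6
232 XOR  33 = 201

7d128ba388f3136e8e06c9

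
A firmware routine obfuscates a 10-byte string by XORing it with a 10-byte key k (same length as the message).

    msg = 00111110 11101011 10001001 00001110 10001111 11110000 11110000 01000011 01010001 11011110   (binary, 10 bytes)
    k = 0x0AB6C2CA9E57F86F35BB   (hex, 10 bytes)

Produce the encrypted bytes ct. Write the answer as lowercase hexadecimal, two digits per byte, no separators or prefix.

345d4bc411a7082c6465

XOR is its own inverse, so applying the key byte-wise gives the result directly.
00111110 ⊕ 00001010 = 00110100
11101011 ⊕ 10110110 = 01011101
10001001 ⊕ 11000010 = 01001011
00001110 ⊕ 11001010 = 11000100
10001111 ⊕ 10011110 = 00010001
11110000 ⊕ 01010111 = 10100111
11110000 ⊕ 11111000 = 00001000
01000011 ⊕ 01101111 = 00101100
01010001 ⊕ 00110101 = 01100100
11011110 ⊕ 10111011 = 01100101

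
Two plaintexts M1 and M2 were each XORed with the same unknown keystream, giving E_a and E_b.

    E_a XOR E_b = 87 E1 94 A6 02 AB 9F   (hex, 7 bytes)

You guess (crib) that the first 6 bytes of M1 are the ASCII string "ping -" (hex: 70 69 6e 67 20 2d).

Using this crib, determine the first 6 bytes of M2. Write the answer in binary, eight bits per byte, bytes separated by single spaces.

Since E_a ⊕ E_b = M1 ⊕ M2, XORing with the guessed M1 bytes yields the corresponding M2 bytes: M2 = (E_a ⊕ E_b) ⊕ M1.
byte 0: 87 xor 70 = f7
byte 1: e1 xor 69 = 88
byte 2: 94 xor 6e = fa
byte 3: a6 xor 67 = c1
byte 4: 02 xor 20 = 22
byte 5: ab xor 2d = 86

11110111 10001000 11111010 11000001 00100010 10000110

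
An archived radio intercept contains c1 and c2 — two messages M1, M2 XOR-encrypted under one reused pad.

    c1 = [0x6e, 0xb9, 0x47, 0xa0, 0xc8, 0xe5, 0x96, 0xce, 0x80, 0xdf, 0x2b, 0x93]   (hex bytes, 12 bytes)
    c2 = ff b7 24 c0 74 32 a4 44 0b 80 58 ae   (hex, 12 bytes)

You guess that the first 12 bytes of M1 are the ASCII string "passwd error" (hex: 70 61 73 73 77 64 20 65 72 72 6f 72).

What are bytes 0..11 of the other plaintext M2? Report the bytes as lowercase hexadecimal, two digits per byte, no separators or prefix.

First, c1 ⊕ c2 = (M1 ⊕ K) ⊕ (M2 ⊕ K) = M1 ⊕ M2, so the key drops out. Then M2 = (M1 ⊕ M2) ⊕ M1 over the first 12 bytes.
byte 0: (6e XOR ff) XOR 70 = 91 XOR 70 = e1
byte 1: (b9 XOR b7) XOR 61 = 0e XOR 61 = 6f
byte 2: (47 XOR 24) XOR 73 = 63 XOR 73 = 10
byte 3: (a0 XOR c0) XOR 73 = 60 XOR 73 = 13
byte 4: (c8 XOR 74) XOR 77 = bc XOR 77 = cb
byte 5: (e5 XOR 32) XOR 64 = d7 XOR 64 = b3
byte 6: (96 XOR a4) XOR 20 = 32 XOR 20 = 12
byte 7: (ce XOR 44) XOR 65 = 8a XOR 65 = ef
byte 8: (80 XOR 0b) XOR 72 = 8b XOR 72 = f9
byte 9: (df XOR 80) XOR 72 = 5f XOR 72 = 2d
byte 10: (2b XOR 58) XOR 6f = 73 XOR 6f = 1c
byte 11: (93 XOR ae) XOR 72 = 3d XOR 72 = 4f

e16f1013cbb312eff92d1c4f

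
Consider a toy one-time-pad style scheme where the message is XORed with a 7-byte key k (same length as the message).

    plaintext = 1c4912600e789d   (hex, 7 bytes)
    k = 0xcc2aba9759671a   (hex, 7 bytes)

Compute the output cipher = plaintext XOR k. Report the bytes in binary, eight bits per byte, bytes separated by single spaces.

1c ^ cc = d0
49 ^ 2a = 63
12 ^ ba = a8
60 ^ 97 = f7
0e ^ 59 = 57
78 ^ 67 = 1f
9d ^ 1a = 87

11010000 01100011 10101000 11110111 01010111 00011111 10000111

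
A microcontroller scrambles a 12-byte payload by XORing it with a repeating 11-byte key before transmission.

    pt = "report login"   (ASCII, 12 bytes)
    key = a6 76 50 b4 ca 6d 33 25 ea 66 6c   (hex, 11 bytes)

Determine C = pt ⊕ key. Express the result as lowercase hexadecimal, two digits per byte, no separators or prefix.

d41320dbb8191349850105c8

The 11-byte key repeats, so the effective keystream is a6 76 50 b4 ca 6d 33 25 ea 66 6c a6.
byte 0: 01110010 XOR 10100110 = 11010100
byte 1: 01100101 XOR 01110110 = 00010011
byte 2: 01110000 XOR 01010000 = 00100000
byte 3: 01101111 XOR 10110100 = 11011011
byte 4: 01110010 XOR 11001010 = 10111000
byte 5: 01110100 XOR 01101101 = 00011001
byte 6: 00100000 XOR 00110011 = 00010011
byte 7: 01101100 XOR 00100101 = 01001001
byte 8: 01101111 XOR 11101010 = 10000101
byte 9: 01100111 XOR 01100110 = 00000001
byte 10: 01101001 XOR 01101100 = 00000101
byte 11: 01101110 XOR 10100110 = 11001000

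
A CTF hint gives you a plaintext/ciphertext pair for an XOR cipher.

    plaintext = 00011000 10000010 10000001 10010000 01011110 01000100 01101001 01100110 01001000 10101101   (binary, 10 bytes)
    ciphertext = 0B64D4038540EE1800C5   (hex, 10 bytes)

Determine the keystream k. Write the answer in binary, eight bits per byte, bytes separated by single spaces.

00010011 11100110 01010101 10010011 11011011 00000100 10000111 01111110 01001000 01101000

Since ciphertext = plaintext ⊕ k, XORing both sides with plaintext gives k = plaintext ⊕ ciphertext.
18 ⊕ 0b = 13
82 ⊕ 64 = e6
81 ⊕ d4 = 55
90 ⊕ 03 = 93
5e ⊕ 85 = db
44 ⊕ 40 = 04
69 ⊕ ee = 87
66 ⊕ 18 = 7e
48 ⊕ 00 = 48
ad ⊕ c5 = 68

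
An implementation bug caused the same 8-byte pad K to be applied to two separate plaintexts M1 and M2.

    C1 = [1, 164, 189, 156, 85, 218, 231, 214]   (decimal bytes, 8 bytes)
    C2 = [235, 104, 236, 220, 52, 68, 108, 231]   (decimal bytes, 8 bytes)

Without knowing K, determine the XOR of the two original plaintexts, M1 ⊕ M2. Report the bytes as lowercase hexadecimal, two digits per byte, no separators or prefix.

C1 ⊕ C2 = (M1 ⊕ K) ⊕ (M2 ⊕ K) = M1 ⊕ M2 — the shared key cancels under XOR.
byte 0: 01 ⊕ eb = ea
byte 1: a4 ⊕ 68 = cc
byte 2: bd ⊕ ec = 51
byte 3: 9c ⊕ dc = 40
byte 4: 55 ⊕ 34 = 61
byte 5: da ⊕ 44 = 9e
byte 6: e7 ⊕ 6c = 8b
byte 7: d6 ⊕ e7 = 31

eacc5140619e8b31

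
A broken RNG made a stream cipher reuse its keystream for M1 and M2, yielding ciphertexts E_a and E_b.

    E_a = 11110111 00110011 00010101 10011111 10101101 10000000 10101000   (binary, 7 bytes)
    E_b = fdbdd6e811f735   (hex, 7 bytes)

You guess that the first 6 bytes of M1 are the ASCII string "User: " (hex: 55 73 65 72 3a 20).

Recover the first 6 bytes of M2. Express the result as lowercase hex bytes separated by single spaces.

First, E_a ⊕ E_b = (M1 ⊕ K) ⊕ (M2 ⊕ K) = M1 ⊕ M2, so the key drops out. Then M2 = (M1 ⊕ M2) ⊕ M1 over the first 6 bytes.
byte 0: (f7 ^ fd) ^ 55 = 0a ^ 55 = 5f
byte 1: (33 ^ bd) ^ 73 = 8e ^ 73 = fd
byte 2: (15 ^ d6) ^ 65 = c3 ^ 65 = a6
byte 3: (9f ^ e8) ^ 72 = 77 ^ 72 = 05
byte 4: (ad ^ 11) ^ 3a = bc ^ 3a = 86
byte 5: (80 ^ f7) ^ 20 = 77 ^ 20 = 57

5f fd a6 05 86 57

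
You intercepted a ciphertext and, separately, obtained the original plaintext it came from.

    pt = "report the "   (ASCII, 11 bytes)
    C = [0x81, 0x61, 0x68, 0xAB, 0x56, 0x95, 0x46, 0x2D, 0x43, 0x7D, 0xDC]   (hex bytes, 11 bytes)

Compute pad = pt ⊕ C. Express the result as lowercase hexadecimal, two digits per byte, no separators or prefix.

Since C = pt ⊕ pad, XORing both sides with pt gives pad = pt ⊕ C.
01110010 ⊕ 10000001 = 11110011
01100101 ⊕ 01100001 = 00000100
01110000 ⊕ 01101000 = 00011000
01101111 ⊕ 10101011 = 11000100
01110010 ⊕ 01010110 = 00100100
01110100 ⊕ 10010101 = 11100001
00100000 ⊕ 01000110 = 01100110
01110100 ⊕ 00101101 = 01011001
01101000 ⊕ 01000011 = 00101011
01100101 ⊕ 01111101 = 00011000
00100000 ⊕ 11011100 = 11111100

f30418c424e166592b18fc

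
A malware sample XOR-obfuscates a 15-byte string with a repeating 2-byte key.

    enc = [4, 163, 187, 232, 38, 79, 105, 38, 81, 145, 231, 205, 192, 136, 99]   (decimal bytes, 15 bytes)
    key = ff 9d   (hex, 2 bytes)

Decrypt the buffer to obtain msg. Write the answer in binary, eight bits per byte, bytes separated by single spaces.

11111011 00111110 01000100 01110101 11011001 11010010 10010110 10111011 10101110 00001100 00011000 01010000 00111111 00010101 10011100

The 2-byte key repeats, so the effective keystream is ff 9d ff 9d ff 9d ff 9d ff 9d ff 9d ff 9d ff.
byte 0:   4 xor 255 = 251
byte 1: 163 xor 157 =  62
byte 2: 187 xor 255 =  68
byte 3: 232 xor 157 = 117
byte 4:  38 xor 255 = 217
byte 5:  79 xor 157 = 210
byte 6: 105 xor 255 = 150
byte 7:  38 xor 157 = 187
byte 8:  81 xor 255 = 174
byte 9: 145 xor 157 =  12
byte 10: 231 xor 255 =  24
byte 11: 205 xor 157 =  80
byte 12: 192 xor 255 =  63
byte 13: 136 xor 157 =  21
byte 14:  99 xor 255 = 156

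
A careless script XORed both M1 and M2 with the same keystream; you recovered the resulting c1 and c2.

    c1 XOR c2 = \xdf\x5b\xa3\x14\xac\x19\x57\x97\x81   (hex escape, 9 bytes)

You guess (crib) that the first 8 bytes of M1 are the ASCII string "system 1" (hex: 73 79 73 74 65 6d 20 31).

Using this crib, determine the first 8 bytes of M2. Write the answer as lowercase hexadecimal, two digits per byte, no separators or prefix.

Since c1 ⊕ c2 = M1 ⊕ M2, XORing with the guessed M1 bytes yields the corresponding M2 bytes: M2 = (c1 ⊕ c2) ⊕ M1.
df XOR 73 = ac
5b XOR 79 = 22
a3 XOR 73 = d0
14 XOR 74 = 60
ac XOR 65 = c9
19 XOR 6d = 74
57 XOR 20 = 77
97 XOR 31 = a6

ac22d060c97477a6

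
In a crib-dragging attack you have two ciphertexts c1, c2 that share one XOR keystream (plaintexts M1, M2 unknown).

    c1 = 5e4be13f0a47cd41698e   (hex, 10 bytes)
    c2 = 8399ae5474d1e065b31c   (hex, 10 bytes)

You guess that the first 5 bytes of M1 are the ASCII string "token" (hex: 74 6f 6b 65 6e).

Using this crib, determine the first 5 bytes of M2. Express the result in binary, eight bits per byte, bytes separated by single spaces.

10101001 10111101 00100100 00001110 00010000

First, c1 ⊕ c2 = (M1 ⊕ K) ⊕ (M2 ⊕ K) = M1 ⊕ M2, so the key drops out. Then M2 = (M1 ⊕ M2) ⊕ M1 over the first 5 bytes.
byte 0: (5e ^ 83) ^ 74 = dd ^ 74 = a9
byte 1: (4b ^ 99) ^ 6f = d2 ^ 6f = bd
byte 2: (e1 ^ ae) ^ 6b = 4f ^ 6b = 24
byte 3: (3f ^ 54) ^ 65 = 6b ^ 65 = 0e
byte 4: (0a ^ 74) ^ 6e = 7e ^ 6e = 10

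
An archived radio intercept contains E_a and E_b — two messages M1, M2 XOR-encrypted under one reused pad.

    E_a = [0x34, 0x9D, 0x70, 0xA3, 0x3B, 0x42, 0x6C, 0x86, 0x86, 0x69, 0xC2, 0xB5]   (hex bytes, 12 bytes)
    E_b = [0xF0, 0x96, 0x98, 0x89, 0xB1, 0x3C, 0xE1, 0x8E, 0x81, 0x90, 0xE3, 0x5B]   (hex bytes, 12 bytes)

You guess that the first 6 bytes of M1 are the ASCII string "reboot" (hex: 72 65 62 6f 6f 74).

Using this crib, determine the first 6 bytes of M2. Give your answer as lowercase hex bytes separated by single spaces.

First, E_a ⊕ E_b = (M1 ⊕ K) ⊕ (M2 ⊕ K) = M1 ⊕ M2, so the key drops out. Then M2 = (M1 ⊕ M2) ⊕ M1 over the first 6 bytes.
byte 0: (34 ^ f0) ^ 72 = c4 ^ 72 = b6
byte 1: (9d ^ 96) ^ 65 = 0b ^ 65 = 6e
byte 2: (70 ^ 98) ^ 62 = e8 ^ 62 = 8a
byte 3: (a3 ^ 89) ^ 6f = 2a ^ 6f = 45
byte 4: (3b ^ b1) ^ 6f = 8a ^ 6f = e5
byte 5: (42 ^ 3c) ^ 74 = 7e ^ 74 = 0a

b6 6e 8a 45 e5 0a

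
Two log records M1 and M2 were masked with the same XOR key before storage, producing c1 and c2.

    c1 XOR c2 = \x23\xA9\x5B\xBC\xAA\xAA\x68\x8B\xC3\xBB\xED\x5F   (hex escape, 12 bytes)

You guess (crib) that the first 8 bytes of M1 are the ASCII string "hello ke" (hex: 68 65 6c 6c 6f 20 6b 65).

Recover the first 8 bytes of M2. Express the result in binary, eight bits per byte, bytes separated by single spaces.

01001011 11001100 00110111 11010000 11000101 10001010 00000011 11101110

Since c1 ⊕ c2 = M1 ⊕ M2, XORing with the guessed M1 bytes yields the corresponding M2 bytes: M2 = (c1 ⊕ c2) ⊕ M1.
byte 0: 00100011 ^ 01101000 = 01001011
byte 1: 10101001 ^ 01100101 = 11001100
byte 2: 01011011 ^ 01101100 = 00110111
byte 3: 10111100 ^ 01101100 = 11010000
byte 4: 10101010 ^ 01101111 = 11000101
byte 5: 10101010 ^ 00100000 = 10001010
byte 6: 01101000 ^ 01101011 = 00000011
byte 7: 10001011 ^ 01100101 = 11101110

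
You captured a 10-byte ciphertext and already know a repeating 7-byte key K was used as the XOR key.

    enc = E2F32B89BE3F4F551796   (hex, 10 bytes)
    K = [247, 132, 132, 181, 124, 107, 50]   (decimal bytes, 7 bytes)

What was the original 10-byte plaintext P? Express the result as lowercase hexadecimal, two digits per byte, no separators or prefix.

The 7-byte key repeats, so the effective keystream is f7 84 84 b5 7c 6b 32 f7 84 84.
byte 0: e2 ^ f7 = 15
byte 1: f3 ^ 84 = 77
byte 2: 2b ^ 84 = af
byte 3: 89 ^ b5 = 3c
byte 4: be ^ 7c = c2
byte 5: 3f ^ 6b = 54
byte 6: 4f ^ 32 = 7d
byte 7: 55 ^ f7 = a2
byte 8: 17 ^ 84 = 93
byte 9: 96 ^ 84 = 12

1577af3cc2547da29312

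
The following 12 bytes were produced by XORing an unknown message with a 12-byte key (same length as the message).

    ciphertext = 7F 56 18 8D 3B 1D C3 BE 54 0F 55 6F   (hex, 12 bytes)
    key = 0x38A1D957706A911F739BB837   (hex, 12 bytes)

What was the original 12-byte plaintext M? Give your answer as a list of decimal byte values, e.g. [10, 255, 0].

byte 0: 7f xor 38 = 47
byte 1: 56 xor a1 = f7
byte 2: 18 xor d9 = c1
byte 3: 8d xor 57 = da
byte 4: 3b xor 70 = 4b
byte 5: 1d xor 6a = 77
byte 6: c3 xor 91 = 52
byte 7: be xor 1f = a1
byte 8: 54 xor 73 = 27
byte 9: 0f xor 9b = 94
byte 10: 55 xor b8 = ed
byte 11: 6f xor 37 = 58

[71, 247, 193, 218, 75, 119, 82, 161, 39, 148, 237, 88]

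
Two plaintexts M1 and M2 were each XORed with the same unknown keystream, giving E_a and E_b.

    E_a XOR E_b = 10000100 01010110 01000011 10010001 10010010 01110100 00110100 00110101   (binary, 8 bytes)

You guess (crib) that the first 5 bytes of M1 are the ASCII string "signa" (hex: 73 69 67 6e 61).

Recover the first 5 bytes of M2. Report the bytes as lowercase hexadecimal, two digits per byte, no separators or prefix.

f73f24fff3

Since E_a ⊕ E_b = M1 ⊕ M2, XORing with the guessed M1 bytes yields the corresponding M2 bytes: M2 = (E_a ⊕ E_b) ⊕ M1.
84 ⊕ 73 = f7
56 ⊕ 69 = 3f
43 ⊕ 67 = 24
91 ⊕ 6e = ff
92 ⊕ 61 = f3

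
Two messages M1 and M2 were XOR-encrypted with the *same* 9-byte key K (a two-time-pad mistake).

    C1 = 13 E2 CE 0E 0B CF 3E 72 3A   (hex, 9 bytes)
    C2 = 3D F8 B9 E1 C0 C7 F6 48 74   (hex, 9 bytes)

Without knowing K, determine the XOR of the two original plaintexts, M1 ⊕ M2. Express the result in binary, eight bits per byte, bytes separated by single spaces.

C1 ⊕ C2 = (M1 ⊕ K) ⊕ (M2 ⊕ K) = M1 ⊕ M2 — the shared key cancels under XOR.
13 XOR 3d = 2e
e2 XOR f8 = 1a
ce XOR b9 = 77
0e XOR e1 = ef
0b XOR c0 = cb
cf XOR c7 = 08
3e XOR f6 = c8
72 XOR 48 = 3a
3a XOR 74 = 4e

00101110 00011010 01110111 11101111 11001011 00001000 11001000 00111010 01001110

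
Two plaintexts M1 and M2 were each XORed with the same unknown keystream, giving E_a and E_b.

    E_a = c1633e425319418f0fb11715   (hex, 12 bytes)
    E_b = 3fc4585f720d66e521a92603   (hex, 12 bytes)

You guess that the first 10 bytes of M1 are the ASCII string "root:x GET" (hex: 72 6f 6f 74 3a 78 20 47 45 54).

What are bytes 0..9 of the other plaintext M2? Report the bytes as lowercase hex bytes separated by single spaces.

First, E_a ⊕ E_b = (M1 ⊕ K) ⊕ (M2 ⊕ K) = M1 ⊕ M2, so the key drops out. Then M2 = (M1 ⊕ M2) ⊕ M1 over the first 10 bytes.
byte 0: (c1 XOR 3f) XOR 72 = fe XOR 72 = 8c
byte 1: (63 XOR c4) XOR 6f = a7 XOR 6f = c8
byte 2: (3e XOR 58) XOR 6f = 66 XOR 6f = 09
byte 3: (42 XOR 5f) XOR 74 = 1d XOR 74 = 69
byte 4: (53 XOR 72) XOR 3a = 21 XOR 3a = 1b
byte 5: (19 XOR 0d) XOR 78 = 14 XOR 78 = 6c
byte 6: (41 XOR 66) XOR 20 = 27 XOR 20 = 07
byte 7: (8f XOR e5) XOR 47 = 6a XOR 47 = 2d
byte 8: (0f XOR 21) XOR 45 = 2e XOR 45 = 6b
byte 9: (b1 XOR a9) XOR 54 = 18 XOR 54 = 4c

8c c8 09 69 1b 6c 07 2d 6b 4c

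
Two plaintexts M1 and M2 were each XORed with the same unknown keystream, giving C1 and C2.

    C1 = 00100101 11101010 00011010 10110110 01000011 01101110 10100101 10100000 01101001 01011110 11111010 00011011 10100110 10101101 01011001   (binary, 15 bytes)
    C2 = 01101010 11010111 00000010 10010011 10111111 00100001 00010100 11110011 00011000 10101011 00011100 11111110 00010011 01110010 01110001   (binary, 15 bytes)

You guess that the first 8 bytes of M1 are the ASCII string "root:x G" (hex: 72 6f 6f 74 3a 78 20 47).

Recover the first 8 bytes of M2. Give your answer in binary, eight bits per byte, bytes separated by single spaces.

First, C1 ⊕ C2 = (M1 ⊕ K) ⊕ (M2 ⊕ K) = M1 ⊕ M2, so the key drops out. Then M2 = (M1 ⊕ M2) ⊕ M1 over the first 8 bytes.
byte 0: (25 ^ 6a) ^ 72 = 4f ^ 72 = 3d
byte 1: (ea ^ d7) ^ 6f = 3d ^ 6f = 52
byte 2: (1a ^ 02) ^ 6f = 18 ^ 6f = 77
byte 3: (b6 ^ 93) ^ 74 = 25 ^ 74 = 51
byte 4: (43 ^ bf) ^ 3a = fc ^ 3a = c6
byte 5: (6e ^ 21) ^ 78 = 4f ^ 78 = 37
byte 6: (a5 ^ 14) ^ 20 = b1 ^ 20 = 91
byte 7: (a0 ^ f3) ^ 47 = 53 ^ 47 = 14

00111101 01010010 01110111 01010001 11000110 00110111 10010001 00010100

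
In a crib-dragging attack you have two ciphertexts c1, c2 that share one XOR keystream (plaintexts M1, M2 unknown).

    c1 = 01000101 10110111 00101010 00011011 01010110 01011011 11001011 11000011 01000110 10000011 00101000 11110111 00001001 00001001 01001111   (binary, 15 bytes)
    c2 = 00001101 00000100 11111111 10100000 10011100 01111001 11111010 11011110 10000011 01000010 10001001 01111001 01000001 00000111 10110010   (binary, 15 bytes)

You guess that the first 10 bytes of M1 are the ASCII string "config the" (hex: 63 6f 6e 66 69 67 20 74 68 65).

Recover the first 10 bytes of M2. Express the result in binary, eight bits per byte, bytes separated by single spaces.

First, c1 ⊕ c2 = (M1 ⊕ K) ⊕ (M2 ⊕ K) = M1 ⊕ M2, so the key drops out. Then M2 = (M1 ⊕ M2) ⊕ M1 over the first 10 bytes.
byte 0: (45 ⊕ 0d) ⊕ 63 = 48 ⊕ 63 = 2b
byte 1: (b7 ⊕ 04) ⊕ 6f = b3 ⊕ 6f = dc
byte 2: (2a ⊕ ff) ⊕ 6e = d5 ⊕ 6e = bb
byte 3: (1b ⊕ a0) ⊕ 66 = bb ⊕ 66 = dd
byte 4: (56 ⊕ 9c) ⊕ 69 = ca ⊕ 69 = a3
byte 5: (5b ⊕ 79) ⊕ 67 = 22 ⊕ 67 = 45
byte 6: (cb ⊕ fa) ⊕ 20 = 31 ⊕ 20 = 11
byte 7: (c3 ⊕ de) ⊕ 74 = 1d ⊕ 74 = 69
byte 8: (46 ⊕ 83) ⊕ 68 = c5 ⊕ 68 = ad
byte 9: (83 ⊕ 42) ⊕ 65 = c1 ⊕ 65 = a4

00101011 11011100 10111011 11011101 10100011 01000101 00010001 01101001 10101101 10100100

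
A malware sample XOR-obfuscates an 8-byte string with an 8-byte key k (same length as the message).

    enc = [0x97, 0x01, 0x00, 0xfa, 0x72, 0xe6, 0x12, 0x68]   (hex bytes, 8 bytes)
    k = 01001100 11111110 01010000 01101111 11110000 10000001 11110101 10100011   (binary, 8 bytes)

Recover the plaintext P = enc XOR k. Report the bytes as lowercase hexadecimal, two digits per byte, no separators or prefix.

dbff50958267e7cb

151 xor  76 = 219
  1 xor 254 = 255
  0 xor  80 =  80
250 xor 111 = 149
114 xor 240 = 130
230 xor 129 = 103
 18 xor 245 = 231
104 xor 163 = 203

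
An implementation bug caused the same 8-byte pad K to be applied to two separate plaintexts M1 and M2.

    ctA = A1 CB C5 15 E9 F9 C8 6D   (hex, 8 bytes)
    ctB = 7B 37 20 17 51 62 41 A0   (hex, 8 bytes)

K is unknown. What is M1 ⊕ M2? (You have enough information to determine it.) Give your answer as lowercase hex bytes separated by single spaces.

ctA ⊕ ctB = (M1 ⊕ K) ⊕ (M2 ⊕ K) = M1 ⊕ M2 — the shared key cancels under XOR.
161 ^ 123 = 218
203 ^  55 = 252
197 ^  32 = 229
 21 ^  23 =   2
233 ^  81 = 184
249 ^  98 = 155
200 ^  65 = 137
109 ^ 160 = 205

da fc e5 02 b8 9b 89 cd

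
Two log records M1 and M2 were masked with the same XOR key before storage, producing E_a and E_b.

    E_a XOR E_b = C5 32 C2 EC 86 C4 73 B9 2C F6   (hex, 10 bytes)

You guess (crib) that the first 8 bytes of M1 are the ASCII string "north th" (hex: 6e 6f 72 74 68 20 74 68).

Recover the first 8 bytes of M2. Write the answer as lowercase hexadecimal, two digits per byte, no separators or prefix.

ab5db098eee407d1

Since E_a ⊕ E_b = M1 ⊕ M2, XORing with the guessed M1 bytes yields the corresponding M2 bytes: M2 = (E_a ⊕ E_b) ⊕ M1.
c5 xor 6e = ab
32 xor 6f = 5d
c2 xor 72 = b0
ec xor 74 = 98
86 xor 68 = ee
c4 xor 20 = e4
73 xor 74 = 07
b9 xor 68 = d1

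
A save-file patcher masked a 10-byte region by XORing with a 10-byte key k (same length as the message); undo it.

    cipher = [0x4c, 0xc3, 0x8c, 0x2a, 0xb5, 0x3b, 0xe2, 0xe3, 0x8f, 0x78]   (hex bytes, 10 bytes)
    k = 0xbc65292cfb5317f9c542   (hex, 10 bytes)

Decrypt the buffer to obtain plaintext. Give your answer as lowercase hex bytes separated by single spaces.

4c XOR bc = f0
c3 XOR 65 = a6
8c XOR 29 = a5
2a XOR 2c = 06
b5 XOR fb = 4e
3b XOR 53 = 68
e2 XOR 17 = f5
e3 XOR f9 = 1a
8f XOR c5 = 4a
78 XOR 42 = 3a

f0 a6 a5 06 4e 68 f5 1a 4a 3a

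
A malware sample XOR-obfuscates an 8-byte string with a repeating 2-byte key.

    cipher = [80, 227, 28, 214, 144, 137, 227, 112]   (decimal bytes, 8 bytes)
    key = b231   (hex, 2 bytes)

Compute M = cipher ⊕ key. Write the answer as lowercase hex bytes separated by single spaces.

e2 d2 ae e7 22 b8 51 41

The 2-byte key repeats, so the effective keystream is b2 31 b2 31 b2 31 b2 31.
byte 0: 01010000 xor 10110010 = 11100010
byte 1: 11100011 xor 00110001 = 11010010
byte 2: 00011100 xor 10110010 = 10101110
byte 3: 11010110 xor 00110001 = 11100111
byte 4: 10010000 xor 10110010 = 00100010
byte 5: 10001001 xor 00110001 = 10111000
byte 6: 11100011 xor 10110010 = 01010001
byte 7: 01110000 xor 00110001 = 01000001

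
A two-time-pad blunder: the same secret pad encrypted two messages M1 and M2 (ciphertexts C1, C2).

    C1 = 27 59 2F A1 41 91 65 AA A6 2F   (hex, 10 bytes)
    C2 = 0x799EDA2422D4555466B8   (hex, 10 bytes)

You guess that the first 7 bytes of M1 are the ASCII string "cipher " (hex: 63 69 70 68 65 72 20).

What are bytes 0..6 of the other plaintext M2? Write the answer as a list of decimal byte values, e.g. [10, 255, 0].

First, C1 ⊕ C2 = (M1 ⊕ K) ⊕ (M2 ⊕ K) = M1 ⊕ M2, so the key drops out. Then M2 = (M1 ⊕ M2) ⊕ M1 over the first 7 bytes.
byte 0: (27 ⊕ 79) ⊕ 63 = 5e ⊕ 63 = 3d
byte 1: (59 ⊕ 9e) ⊕ 69 = c7 ⊕ 69 = ae
byte 2: (2f ⊕ da) ⊕ 70 = f5 ⊕ 70 = 85
byte 3: (a1 ⊕ 24) ⊕ 68 = 85 ⊕ 68 = ed
byte 4: (41 ⊕ 22) ⊕ 65 = 63 ⊕ 65 = 06
byte 5: (91 ⊕ d4) ⊕ 72 = 45 ⊕ 72 = 37
byte 6: (65 ⊕ 55) ⊕ 20 = 30 ⊕ 20 = 10

[61, 174, 133, 237, 6, 55, 16]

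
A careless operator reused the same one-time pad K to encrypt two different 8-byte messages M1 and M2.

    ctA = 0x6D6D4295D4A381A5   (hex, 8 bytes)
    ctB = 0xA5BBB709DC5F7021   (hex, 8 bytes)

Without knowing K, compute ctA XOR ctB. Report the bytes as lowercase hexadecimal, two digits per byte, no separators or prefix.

c8d6f59c08fcf184

ctA ⊕ ctB = (M1 ⊕ K) ⊕ (M2 ⊕ K) = M1 ⊕ M2 — the shared key cancels under XOR.
6d ^ a5 = c8
6d ^ bb = d6
42 ^ b7 = f5
95 ^ 09 = 9c
d4 ^ dc = 08
a3 ^ 5f = fc
81 ^ 70 = f1
a5 ^ 21 = 84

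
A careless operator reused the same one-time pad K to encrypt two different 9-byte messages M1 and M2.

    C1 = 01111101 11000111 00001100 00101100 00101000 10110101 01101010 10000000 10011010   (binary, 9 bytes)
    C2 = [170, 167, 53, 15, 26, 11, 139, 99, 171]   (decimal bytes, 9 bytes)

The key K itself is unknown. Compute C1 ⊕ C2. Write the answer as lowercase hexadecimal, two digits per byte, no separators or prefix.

C1 ⊕ C2 = (M1 ⊕ K) ⊕ (M2 ⊕ K) = M1 ⊕ M2 — the shared key cancels under XOR.
125 ⊕ 170 = 215
199 ⊕ 167 =  96
 12 ⊕  53 =  57
 44 ⊕  15 =  35
 40 ⊕  26 =  50
181 ⊕  11 = 190
106 ⊕ 139 = 225
128 ⊕  99 = 227
154 ⊕ 171 =  49

d760392332bee1e331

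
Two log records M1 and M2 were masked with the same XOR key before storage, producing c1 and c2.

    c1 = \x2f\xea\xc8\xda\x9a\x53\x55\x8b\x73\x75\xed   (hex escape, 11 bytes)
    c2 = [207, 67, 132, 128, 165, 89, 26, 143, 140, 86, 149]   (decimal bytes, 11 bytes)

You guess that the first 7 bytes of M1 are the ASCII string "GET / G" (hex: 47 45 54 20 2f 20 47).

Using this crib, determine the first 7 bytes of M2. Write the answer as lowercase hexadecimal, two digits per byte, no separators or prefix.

First, c1 ⊕ c2 = (M1 ⊕ K) ⊕ (M2 ⊕ K) = M1 ⊕ M2, so the key drops out. Then M2 = (M1 ⊕ M2) ⊕ M1 over the first 7 bytes.
byte 0: (2f ⊕ cf) ⊕ 47 = e0 ⊕ 47 = a7
byte 1: (ea ⊕ 43) ⊕ 45 = a9 ⊕ 45 = ec
byte 2: (c8 ⊕ 84) ⊕ 54 = 4c ⊕ 54 = 18
byte 3: (da ⊕ 80) ⊕ 20 = 5a ⊕ 20 = 7a
byte 4: (9a ⊕ a5) ⊕ 2f = 3f ⊕ 2f = 10
byte 5: (53 ⊕ 59) ⊕ 20 = 0a ⊕ 20 = 2a
byte 6: (55 ⊕ 1a) ⊕ 47 = 4f ⊕ 47 = 08

a7ec187a102a08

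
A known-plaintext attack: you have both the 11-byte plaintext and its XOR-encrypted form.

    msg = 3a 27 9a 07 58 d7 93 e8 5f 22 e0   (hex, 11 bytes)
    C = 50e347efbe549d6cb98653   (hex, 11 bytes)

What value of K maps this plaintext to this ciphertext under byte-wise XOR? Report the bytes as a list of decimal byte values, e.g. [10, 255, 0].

[106, 196, 221, 232, 230, 131, 14, 132, 230, 164, 179]

Since C = msg ⊕ K, XORing both sides with msg gives K = msg ⊕ C.
3a ⊕ 50 = 6a
27 ⊕ e3 = c4
9a ⊕ 47 = dd
07 ⊕ ef = e8
58 ⊕ be = e6
d7 ⊕ 54 = 83
93 ⊕ 9d = 0e
e8 ⊕ 6c = 84
5f ⊕ b9 = e6
22 ⊕ 86 = a4
e0 ⊕ 53 = b3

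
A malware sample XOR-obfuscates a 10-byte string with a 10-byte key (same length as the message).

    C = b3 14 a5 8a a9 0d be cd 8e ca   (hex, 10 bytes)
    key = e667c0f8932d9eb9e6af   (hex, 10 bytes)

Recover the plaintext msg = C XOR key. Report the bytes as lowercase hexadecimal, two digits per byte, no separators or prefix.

557365723a2020746865

b3 XOR e6 = 55
14 XOR 67 = 73
a5 XOR c0 = 65
8a XOR f8 = 72
a9 XOR 93 = 3a
0d XOR 2d = 20
be XOR 9e = 20
cd XOR b9 = 74
8e XOR e6 = 68
ca XOR af = 65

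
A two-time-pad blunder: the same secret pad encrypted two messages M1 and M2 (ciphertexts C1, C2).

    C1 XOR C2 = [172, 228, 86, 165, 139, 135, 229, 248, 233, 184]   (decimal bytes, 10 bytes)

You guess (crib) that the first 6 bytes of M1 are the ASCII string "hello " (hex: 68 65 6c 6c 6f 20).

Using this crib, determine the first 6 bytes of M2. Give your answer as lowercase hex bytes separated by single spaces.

c4 81 3a c9 e4 a7

Since C1 ⊕ C2 = M1 ⊕ M2, XORing with the guessed M1 bytes yields the corresponding M2 bytes: M2 = (C1 ⊕ C2) ⊕ M1.
ac ^ 68 = c4
e4 ^ 65 = 81
56 ^ 6c = 3a
a5 ^ 6c = c9
8b ^ 6f = e4
87 ^ 20 = a7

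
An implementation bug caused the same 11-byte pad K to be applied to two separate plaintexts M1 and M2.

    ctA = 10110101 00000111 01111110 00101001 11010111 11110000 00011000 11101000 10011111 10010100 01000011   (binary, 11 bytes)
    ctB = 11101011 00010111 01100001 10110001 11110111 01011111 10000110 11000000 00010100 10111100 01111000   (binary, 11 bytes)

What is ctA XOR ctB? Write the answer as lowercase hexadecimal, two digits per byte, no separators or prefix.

ctA ⊕ ctB = (M1 ⊕ K) ⊕ (M2 ⊕ K) = M1 ⊕ M2 — the shared key cancels under XOR.
b5 ^ eb = 5e
07 ^ 17 = 10
7e ^ 61 = 1f
29 ^ b1 = 98
d7 ^ f7 = 20
f0 ^ 5f = af
18 ^ 86 = 9e
e8 ^ c0 = 28
9f ^ 14 = 8b
94 ^ bc = 28
43 ^ 78 = 3b

5e101f9820af9e288b283b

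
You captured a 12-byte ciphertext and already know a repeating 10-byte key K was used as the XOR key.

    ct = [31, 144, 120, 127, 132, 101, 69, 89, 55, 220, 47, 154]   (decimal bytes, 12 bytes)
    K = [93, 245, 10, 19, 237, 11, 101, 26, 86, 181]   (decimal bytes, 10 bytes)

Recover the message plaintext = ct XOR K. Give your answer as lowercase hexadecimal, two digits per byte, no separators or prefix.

4265726c696e20436169726f

The 10-byte key repeats, so the effective keystream is 5d f5 0a 13 ed 0b 65 1a 56 b5 5d f5.
byte 0: 00011111 ⊕ 01011101 = 01000010
byte 1: 10010000 ⊕ 11110101 = 01100101
byte 2: 01111000 ⊕ 00001010 = 01110010
byte 3: 01111111 ⊕ 00010011 = 01101100
byte 4: 10000100 ⊕ 11101101 = 01101001
byte 5: 01100101 ⊕ 00001011 = 01101110
byte 6: 01000101 ⊕ 01100101 = 00100000
byte 7: 01011001 ⊕ 00011010 = 01000011
byte 8: 00110111 ⊕ 01010110 = 01100001
byte 9: 11011100 ⊕ 10110101 = 01101001
byte 10: 00101111 ⊕ 01011101 = 01110010
byte 11: 10011010 ⊕ 11110101 = 01101111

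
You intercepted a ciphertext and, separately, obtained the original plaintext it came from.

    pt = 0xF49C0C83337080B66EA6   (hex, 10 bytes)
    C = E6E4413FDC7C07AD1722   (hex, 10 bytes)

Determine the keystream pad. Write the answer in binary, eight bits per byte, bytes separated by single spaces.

00010010 01111000 01001101 10111100 11101111 00001100 10000111 00011011 01111001 10000100

Since C = pt ⊕ pad, XORing both sides with pt gives pad = pt ⊕ C.
244 XOR 230 =  18
156 XOR 228 = 120
 12 XOR  65 =  77
131 XOR  63 = 188
 51 XOR 220 = 239
112 XOR 124 =  12
128 XOR   7 = 135
182 XOR 173 =  27
110 XOR  23 = 121
166 XOR  34 = 132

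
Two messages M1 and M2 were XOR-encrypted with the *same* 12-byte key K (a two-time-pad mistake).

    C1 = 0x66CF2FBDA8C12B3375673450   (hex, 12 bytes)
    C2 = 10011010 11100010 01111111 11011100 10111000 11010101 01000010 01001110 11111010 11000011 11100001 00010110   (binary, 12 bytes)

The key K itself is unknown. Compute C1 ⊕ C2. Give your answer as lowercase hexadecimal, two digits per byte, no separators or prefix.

C1 ⊕ C2 = (M1 ⊕ K) ⊕ (M2 ⊕ K) = M1 ⊕ M2 — the shared key cancels under XOR.
102 ⊕ 154 = 252
207 ⊕ 226 =  45
 47 ⊕ 127 =  80
189 ⊕ 220 =  97
168 ⊕ 184 =  16
193 ⊕ 213 =  20
 43 ⊕  66 = 105
 51 ⊕  78 = 125
117 ⊕ 250 = 143
103 ⊕ 195 = 164
 52 ⊕ 225 = 213
 80 ⊕  22 =  70

fc2d50611014697d8fa4d546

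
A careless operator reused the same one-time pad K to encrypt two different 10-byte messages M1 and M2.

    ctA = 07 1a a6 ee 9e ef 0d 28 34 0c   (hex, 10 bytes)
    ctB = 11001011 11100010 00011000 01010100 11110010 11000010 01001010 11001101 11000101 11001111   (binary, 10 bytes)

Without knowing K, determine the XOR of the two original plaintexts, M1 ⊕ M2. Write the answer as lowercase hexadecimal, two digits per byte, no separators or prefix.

ccf8beba6c2d47e5f1c3

ctA ⊕ ctB = (M1 ⊕ K) ⊕ (M2 ⊕ K) = M1 ⊕ M2 — the shared key cancels under XOR.
  7 ⊕ 203 = 204
 26 ⊕ 226 = 248
166 ⊕  24 = 190
238 ⊕  84 = 186
158 ⊕ 242 = 108
239 ⊕ 194 =  45
 13 ⊕  74 =  71
 40 ⊕ 205 = 229
 52 ⊕ 197 = 241
 12 ⊕ 207 = 195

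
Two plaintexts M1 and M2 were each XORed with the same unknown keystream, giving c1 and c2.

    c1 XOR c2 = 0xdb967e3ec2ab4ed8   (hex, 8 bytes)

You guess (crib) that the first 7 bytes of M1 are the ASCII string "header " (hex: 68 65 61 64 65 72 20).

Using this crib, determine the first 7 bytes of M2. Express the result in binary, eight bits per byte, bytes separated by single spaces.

10110011 11110011 00011111 01011010 10100111 11011001 01101110

Since c1 ⊕ c2 = M1 ⊕ M2, XORing with the guessed M1 bytes yields the corresponding M2 bytes: M2 = (c1 ⊕ c2) ⊕ M1.
db ^ 68 = b3
96 ^ 65 = f3
7e ^ 61 = 1f
3e ^ 64 = 5a
c2 ^ 65 = a7
ab ^ 72 = d9
4e ^ 20 = 6e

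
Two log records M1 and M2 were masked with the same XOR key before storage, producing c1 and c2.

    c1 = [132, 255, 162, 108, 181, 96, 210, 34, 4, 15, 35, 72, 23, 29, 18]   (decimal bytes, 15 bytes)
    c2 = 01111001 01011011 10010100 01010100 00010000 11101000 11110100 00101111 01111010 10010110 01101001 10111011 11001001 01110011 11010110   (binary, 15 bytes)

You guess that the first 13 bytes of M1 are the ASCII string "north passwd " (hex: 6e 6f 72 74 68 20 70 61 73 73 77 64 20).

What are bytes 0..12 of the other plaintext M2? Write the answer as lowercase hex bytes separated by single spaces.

First, c1 ⊕ c2 = (M1 ⊕ K) ⊕ (M2 ⊕ K) = M1 ⊕ M2, so the key drops out. Then M2 = (M1 ⊕ M2) ⊕ M1 over the first 13 bytes.
byte 0: (84 xor 79) xor 6e = fd xor 6e = 93
byte 1: (ff xor 5b) xor 6f = a4 xor 6f = cb
byte 2: (a2 xor 94) xor 72 = 36 xor 72 = 44
byte 3: (6c xor 54) xor 74 = 38 xor 74 = 4c
byte 4: (b5 xor 10) xor 68 = a5 xor 68 = cd
byte 5: (60 xor e8) xor 20 = 88 xor 20 = a8
byte 6: (d2 xor f4) xor 70 = 26 xor 70 = 56
byte 7: (22 xor 2f) xor 61 = 0d xor 61 = 6c
byte 8: (04 xor 7a) xor 73 = 7e xor 73 = 0d
byte 9: (0f xor 96) xor 73 = 99 xor 73 = ea
byte 10: (23 xor 69) xor 77 = 4a xor 77 = 3d
byte 11: (48 xor bb) xor 64 = f3 xor 64 = 97
byte 12: (17 xor c9) xor 20 = de xor 20 = fe

93 cb 44 4c cd a8 56 6c 0d ea 3d 97 fe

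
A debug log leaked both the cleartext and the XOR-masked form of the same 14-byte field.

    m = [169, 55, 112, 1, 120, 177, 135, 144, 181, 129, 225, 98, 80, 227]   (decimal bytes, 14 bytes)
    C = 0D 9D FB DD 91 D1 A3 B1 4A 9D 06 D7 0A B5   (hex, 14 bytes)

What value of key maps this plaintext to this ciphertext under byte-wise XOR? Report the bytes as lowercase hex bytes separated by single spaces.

a4 aa 8b dc e9 60 24 21 ff 1c e7 b5 5a 56

Since C = m ⊕ key, XORing both sides with m gives key = m ⊕ C.
10101001 xor 00001101 = 10100100
00110111 xor 10011101 = 10101010
01110000 xor 11111011 = 10001011
00000001 xor 11011101 = 11011100
01111000 xor 10010001 = 11101001
10110001 xor 11010001 = 01100000
10000111 xor 10100011 = 00100100
10010000 xor 10110001 = 00100001
10110101 xor 01001010 = 11111111
10000001 xor 10011101 = 00011100
11100001 xor 00000110 = 11100111
01100010 xor 11010111 = 10110101
01010000 xor 00001010 = 01011010
11100011 xor 10110101 = 01010110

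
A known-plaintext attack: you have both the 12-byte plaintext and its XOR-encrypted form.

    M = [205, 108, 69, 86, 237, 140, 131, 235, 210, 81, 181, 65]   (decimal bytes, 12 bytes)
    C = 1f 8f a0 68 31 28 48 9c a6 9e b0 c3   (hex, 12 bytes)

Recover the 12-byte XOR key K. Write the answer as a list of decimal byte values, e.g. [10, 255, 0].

[210, 227, 229, 62, 220, 164, 203, 119, 116, 207, 5, 130]

Since C = M ⊕ K, XORing both sides with M gives K = M ⊕ C.
cd xor 1f = d2
6c xor 8f = e3
45 xor a0 = e5
56 xor 68 = 3e
ed xor 31 = dc
8c xor 28 = a4
83 xor 48 = cb
eb xor 9c = 77
d2 xor a6 = 74
51 xor 9e = cf
b5 xor b0 = 05
41 xor c3 = 82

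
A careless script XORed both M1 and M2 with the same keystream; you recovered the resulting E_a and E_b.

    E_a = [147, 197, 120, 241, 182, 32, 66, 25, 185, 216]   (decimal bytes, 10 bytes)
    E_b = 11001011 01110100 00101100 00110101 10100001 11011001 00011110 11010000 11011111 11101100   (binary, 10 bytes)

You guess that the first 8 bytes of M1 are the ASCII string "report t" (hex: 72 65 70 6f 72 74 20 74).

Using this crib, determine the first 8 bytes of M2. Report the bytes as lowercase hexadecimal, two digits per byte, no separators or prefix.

First, E_a ⊕ E_b = (M1 ⊕ K) ⊕ (M2 ⊕ K) = M1 ⊕ M2, so the key drops out. Then M2 = (M1 ⊕ M2) ⊕ M1 over the first 8 bytes.
byte 0: (93 XOR cb) XOR 72 = 58 XOR 72 = 2a
byte 1: (c5 XOR 74) XOR 65 = b1 XOR 65 = d4
byte 2: (78 XOR 2c) XOR 70 = 54 XOR 70 = 24
byte 3: (f1 XOR 35) XOR 6f = c4 XOR 6f = ab
byte 4: (b6 XOR a1) XOR 72 = 17 XOR 72 = 65
byte 5: (20 XOR d9) XOR 74 = f9 XOR 74 = 8d
byte 6: (42 XOR 1e) XOR 20 = 5c XOR 20 = 7c
byte 7: (19 XOR d0) XOR 74 = c9 XOR 74 = bd

2ad424ab658d7cbd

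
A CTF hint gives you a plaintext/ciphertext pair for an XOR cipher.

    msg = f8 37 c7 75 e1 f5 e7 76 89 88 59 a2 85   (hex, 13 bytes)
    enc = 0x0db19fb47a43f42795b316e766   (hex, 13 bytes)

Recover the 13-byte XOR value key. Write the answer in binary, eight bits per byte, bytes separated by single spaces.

11110101 10000110 01011000 11000001 10011011 10110110 00010011 01010001 00011100 00111011 01001111 01000101 11100011

Since enc = msg ⊕ key, XORing both sides with msg gives key = msg ⊕ enc.
11111000 XOR 00001101 = 11110101
00110111 XOR 10110001 = 10000110
11000111 XOR 10011111 = 01011000
01110101 XOR 10110100 = 11000001
11100001 XOR 01111010 = 10011011
11110101 XOR 01000011 = 10110110
11100111 XOR 11110100 = 00010011
01110110 XOR 00100111 = 01010001
10001001 XOR 10010101 = 00011100
10001000 XOR 10110011 = 00111011
01011001 XOR 00010110 = 01001111
10100010 XOR 11100111 = 01000101
10000101 XOR 01100110 = 11100011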